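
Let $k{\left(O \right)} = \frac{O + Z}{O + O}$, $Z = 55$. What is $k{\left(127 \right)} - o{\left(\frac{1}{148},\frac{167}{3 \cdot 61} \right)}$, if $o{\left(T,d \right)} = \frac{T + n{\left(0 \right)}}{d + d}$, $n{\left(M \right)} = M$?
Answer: $\frac{4475071}{6277864} \approx 0.71283$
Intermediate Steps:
$k{\left(O \right)} = \frac{55 + O}{2 O}$ ($k{\left(O \right)} = \frac{O + 55}{O + O} = \frac{55 + O}{2 O}$)
$o{\left(T,d \right)} = \frac{T}{2 d}$ ($o{\left(T,d \right)} = \frac{T + 0}{d + d} = \frac{T}{2 d}$)
$k{\left(127 \right)} - o{\left(\frac{1}{148},\frac{167}{3 \cdot 61} \right)} = \frac{55 + 127}{2 \cdot 127} - \frac{1}{2 \cdot 148 \frac{167}{3 \cdot 61}} = \frac{1}{2} \cdot \frac{1}{127} \cdot 182 - \frac{1}{2} \cdot \frac{1}{148} \frac{1}{167 \cdot \frac{1}{183}} = \frac{91}{127} - \frac{1}{2} \cdot \frac{1}{148} \frac{1}{167 \cdot \frac{1}{183}} = \frac{91}{127} - \frac{1}{2} \cdot \frac{1}{148} \frac{1}{\frac{167}{183}} = \frac{91}{127} - \frac{1}{2} \cdot \frac{1}{148} \cdot \frac{183}{167} = \frac{91}{127} - \frac{183}{49432} = \frac{4475071}{6277864}$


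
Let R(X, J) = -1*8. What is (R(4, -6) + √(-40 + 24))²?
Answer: 48 - 64*I ≈ 48.0 - 64.0*I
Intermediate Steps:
R(X, J) = -8
(R(4, -6) + √(-40 + 24))² = (-8 + √(-40 + 24))² = (-8 + √(-16))² = (-8 + 4*I)²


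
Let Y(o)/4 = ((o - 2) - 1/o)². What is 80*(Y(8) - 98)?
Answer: 3205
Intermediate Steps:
Y(o) = 4*(-2 + o - 1/o)² (Y(o) = 4*((o - 2) - 1/o)² = 4*((-2 + o) - 1/o)² = 4*(-2 + o - 1/o)²)
80*(Y(8) - 98) = 80*(4*(1 - 1*8² + 2*8)²/8² - 98) = 80*(4*(1/64)*(1 - 1*64 + 16)² - 98) = 80*(4*(1/64)*(1 - 64 + 16)² - 98) = 80*(4*(1/64)*(-47)² - 98) = 80*(4*(1/64)*2209 - 98) = 80*(2209/16 - 98) = 80*(641/16) = 3205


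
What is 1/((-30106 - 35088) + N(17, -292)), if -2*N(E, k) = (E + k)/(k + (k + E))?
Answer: -1134/73930271 ≈ -1.5339e-5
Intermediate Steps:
N(E, k) = -(E + k)/(2*(E + 2*k)) (N(E, k) = -(E + k)/(2*(k + (k + E))) = -(E + k)/(2*(k + (E + k))) = -(E + k)/(2*(E + 2*k)))
1/((-30106 - 35088) + N(17, -292)) = 1/((-30106 - 35088) + (-1*17 - 1*(-292))/(2*(17 + 2*(-292)))) = 1/(-65194 + (-17 + 292)/(2*(17 - 584))) = 1/(-65194 + (½)*275/(-567)) = 1/(-65194 + (½)*(-1/567)*275) = 1/(-65194 - 275/1134) = 1/(-73930271/1134) = -1134/73930271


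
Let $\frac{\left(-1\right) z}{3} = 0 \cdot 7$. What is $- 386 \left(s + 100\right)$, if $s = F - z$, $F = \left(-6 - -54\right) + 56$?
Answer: $-78744$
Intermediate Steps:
$z = 0$ ($z = - 3 \cdot 0 \cdot 7 = \left(-3\right) 0 = 0$)
$F = 104$ ($F = \left(-6 + 54\right) + 56 = 48 + 56 = 104$)
$s = 104$ ($s = 104 - 0 = 104 + 0 = 104$)
$- 386 \left(s + 100\right) = - 386 \left(104 + 100\right) = \left(-386\right) 204 = -78744$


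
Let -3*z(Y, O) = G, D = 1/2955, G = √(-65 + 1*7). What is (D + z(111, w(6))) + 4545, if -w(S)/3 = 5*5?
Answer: 13430476/2955 - I*√58/3 ≈ 4545.0 - 2.5386*I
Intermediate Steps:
w(S) = -75 (w(S) = -15*5 = -3*25 = -75)
G = I*√58 (G = √(-65 + 7) = √(-58) = I*√58 ≈ 7.6158*I)
D = 1/2955 ≈ 0.00033841
z(Y, O) = -I*√58/3
(D + z(111, w(6))) + 4545 = (1/2955 - I*√58/3) + 4545 = 13430476/2955 - I*√58/3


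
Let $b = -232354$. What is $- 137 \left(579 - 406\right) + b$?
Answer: $-256055$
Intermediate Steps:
$- 137 \left(579 - 406\right) + b = - 137 \left(579 - 406\right) - 232354 = \left(-137\right) 173 - 232354 = -23701 - 232354 = -256055$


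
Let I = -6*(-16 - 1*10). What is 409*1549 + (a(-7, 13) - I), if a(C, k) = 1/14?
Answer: 8867391/14 ≈ 6.3339e+5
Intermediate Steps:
a(C, k) = 1/14
I = 156 (I = -6*(-16 - 10) = -6*(-26) = 156)
409*1549 + (a(-7, 13) - I) = 409*1549 + (1/14 - 1*156) = 633541 + (1/14 - 156) = 633541 - 2183/14 = 8867391/14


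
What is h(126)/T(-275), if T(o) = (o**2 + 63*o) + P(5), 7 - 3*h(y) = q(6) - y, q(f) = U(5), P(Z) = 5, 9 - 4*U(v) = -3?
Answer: 2/2691 ≈ 0.00074322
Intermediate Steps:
U(v) = 3 (U(v) = 9/4 - 1/4*(-3) = 9/4 + 3/4 = 3)
q(f) = 3
h(y) = 4/3 + y/3 (h(y) = 7/3 - (3 - y)/3 = 7/3 + (-1 + y/3) = 4/3 + y/3)
T(o) = 5 + o**2 + 63*o (T(o) = (o**2 + 63*o) + 5 = 5 + o**2 + 63*o)
h(126)/T(-275) = (4/3 + (1/3)*126)/(5 + (-275)**2 + 63*(-275)) = (4/3 + 42)/(5 + 75625 - 17325) = (130/3)/58305 = (130/3)*(1/58305) = 2/2691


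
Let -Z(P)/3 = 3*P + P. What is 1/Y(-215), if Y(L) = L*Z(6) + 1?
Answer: 1/15481 ≈ 6.4595e-5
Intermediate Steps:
Z(P) = -12*P (Z(P) = -3*(3*P + P) = -12*P)
Y(L) = 1 - 72*L (Y(L) = L*(-12*6) + 1 = L*(-72) + 1 = -72*L + 1 = 1 - 72*L)
1/Y(-215) = 1/(1 - 72*(-215)) = 1/(1 + 15480) = 1/15481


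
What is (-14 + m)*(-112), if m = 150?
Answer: -15232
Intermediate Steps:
(-14 + m)*(-112) = (-14 + 150)*(-112) = 136*(-112) = -15232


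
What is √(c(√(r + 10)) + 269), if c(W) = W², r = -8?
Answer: √271 ≈ 16.462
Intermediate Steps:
√(c(√(r + 10)) + 269) = √((√(-8 + 10))² + 269) = √((√2)² + 269) = √(2 + 269) = √271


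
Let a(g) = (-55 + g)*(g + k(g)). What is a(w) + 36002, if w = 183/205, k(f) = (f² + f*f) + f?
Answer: 308586577514/8615125 ≈ 35819.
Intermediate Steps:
k(f) = f + 2*f² (k(f) = (f² + f²) + f = 2*f² + f = f + 2*f²)
w = 183/205 (w = 183*(1/205) = 183/205 ≈ 0.89268)
a(g) = (-55 + g)*(g + g*(1 + 2*g))
a(w) + 36002 = 2*(183/205)*(-55 + (183/205)² - 54*183/205) + 36002 = 2*(183/205)*(-55 + 33489/42025 - 9882/205) + 36002 = 2*(183/205)*(-4303696/42025) + 36002 = -1575152736/8615125 + 36002 = 308586577514/8615125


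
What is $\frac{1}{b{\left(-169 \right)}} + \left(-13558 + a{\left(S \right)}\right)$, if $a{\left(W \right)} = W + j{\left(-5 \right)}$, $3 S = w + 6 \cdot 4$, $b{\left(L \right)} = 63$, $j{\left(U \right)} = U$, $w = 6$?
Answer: $- \frac{853838}{63} \approx -13553.0$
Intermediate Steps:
$S = 10$ ($S = \frac{6 + 6 \cdot 4}{3} = \frac{6 + 24}{3} = \frac{1}{3} \cdot 30 = 10$)
$a{\left(W \right)} = -5 + W$ ($a{\left(W \right)} = W - 5 = -5 + W$)
$\frac{1}{b{\left(-169 \right)}} + \left(-13558 + a{\left(S \right)}\right) = \frac{1}{63} + \left(-13558 + \left(-5 + 10\right)\right) = \frac{1}{63} + \left(-13558 + 5\right) = \frac{1}{63} - 13553 = - \frac{853838}{63}$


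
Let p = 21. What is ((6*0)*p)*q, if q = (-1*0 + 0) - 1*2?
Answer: 0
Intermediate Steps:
q = -2 (q = (0 + 0) - 2 = 0 - 2 = -2)
((6*0)*p)*q = ((6*0)*21)*(-2) = (0*21)*(-2) = 0*(-2) = 0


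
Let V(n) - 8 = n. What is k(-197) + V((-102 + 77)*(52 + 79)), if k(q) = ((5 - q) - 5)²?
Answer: 35542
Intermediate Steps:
V(n) = 8 + n
k(q) = q² (k(q) = (-q)² = q²)
k(-197) + V((-102 + 77)*(52 + 79)) = (-197)² + (8 + (-102 + 77)*(52 + 79)) = 38809 + (8 - 25*131) = 38809 + (8 - 3275) = 38809 - 3267 = 35542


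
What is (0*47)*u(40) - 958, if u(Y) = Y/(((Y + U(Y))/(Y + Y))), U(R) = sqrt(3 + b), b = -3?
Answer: -958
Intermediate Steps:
U(R) = 0 (U(R) = sqrt(3 - 3) = sqrt(0) = 0)
u(Y) = 2*Y (u(Y) = Y/(((Y + 0)/(Y + Y))) = Y/((Y/((2*Y)))) = Y/((Y*(1/(2*Y)))) = Y/(1/2) = Y*2 = 2*Y)
(0*47)*u(40) - 958 = (0*47)*(2*40) - 958 = 0*80 - 958 = 0 - 958 = -958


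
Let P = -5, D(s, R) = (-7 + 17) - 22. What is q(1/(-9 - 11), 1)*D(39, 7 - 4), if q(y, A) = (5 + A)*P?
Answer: 360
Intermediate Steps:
D(s, R) = -12 (D(s, R) = 10 - 22 = -12)
q(y, A) = -25 - 5*A (q(y, A) = (5 + A)*(-5) = -25 - 5*A)
q(1/(-9 - 11), 1)*D(39, 7 - 4) = (-25 - 5*1)*(-12) = (-25 - 5)*(-12) = -30*(-12) = 360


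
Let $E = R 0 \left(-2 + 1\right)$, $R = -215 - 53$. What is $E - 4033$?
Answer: $-4033$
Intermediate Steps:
$R = -268$
$E = 0$ ($E = - 268 \cdot 0 \left(-2 + 1\right) = - 268 \cdot 0 \left(-1\right) = \left(-268\right) 0 = 0$)
$E - 4033 = 0 - 4033 = -4033$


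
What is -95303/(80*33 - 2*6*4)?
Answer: -95303/2592 ≈ -36.768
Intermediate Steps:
-95303/(80*33 - 2*6*4) = -95303/(2640 - 12*4) = -95303/(2640 - 48) = -95303/2592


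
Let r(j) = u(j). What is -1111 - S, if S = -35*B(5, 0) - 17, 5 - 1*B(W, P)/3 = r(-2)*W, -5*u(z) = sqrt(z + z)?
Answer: -569 + 210*I ≈ -569.0 + 210.0*I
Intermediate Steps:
u(z) = -sqrt(2)*sqrt(z)/5 (u(z) = -sqrt(z + z)/5 = -sqrt(2)*sqrt(z)/5)
r(j) = -sqrt(2)*sqrt(j)/5
B(W, P) = 15 + 6*I*W/5 (B(W, P) = 15 - 3*(-sqrt(2)*sqrt(-2)/5)*W = 15 - 3*(-sqrt(2)*I*sqrt(2)/5)*W = 15 - 3*(-2*I/5)*W = 15 - (-6)*I*W/5 = 15 + 6*I*W/5)
S = -542 - 210*I (S = -35*(15 + (6/5)*I*5) - 17 = -35*(15 + 6*I) - 17 = (-525 - 210*I) - 17 = -542 - 210*I ≈ -542.0 - 210.0*I)
-1111 - S = -1111 - (-542 - 210*I) = -1111 + (542 + 210*I) = -569 + 210*I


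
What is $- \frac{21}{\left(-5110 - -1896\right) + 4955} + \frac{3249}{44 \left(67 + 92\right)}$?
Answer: $\frac{1836531}{4060012} \approx 0.45235$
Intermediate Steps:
$- \frac{21}{\left(-5110 - -1896\right) + 4955} + \frac{3249}{44 \left(67 + 92\right)} = - \frac{21}{\left(-5110 + \left(-1312 + 3208\right)\right) + 4955} + \frac{3249}{44 \cdot 159} = - \frac{21}{\left(-5110 + 1896\right) + 4955} + \frac{3249}{6996} = - \frac{21}{-3214 + 4955} + 3249 \cdot \frac{1}{6996} = - \frac{21}{1741} + \frac{1083}{2332} = \frac{1836531}{4060012}$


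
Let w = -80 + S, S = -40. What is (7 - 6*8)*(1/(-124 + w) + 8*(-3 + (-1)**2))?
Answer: 160105/244 ≈ 656.17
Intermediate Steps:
w = -120 (w = -80 - 40 = -120)
(7 - 6*8)*(1/(-124 + w) + 8*(-3 + (-1)**2)) = (7 - 6*8)*(1/(-124 - 120) + 8*(-3 + (-1)**2)) = (7 - 48)*(1/(-244) + 8*(-3 + 1)) = -41*(-1/244 + 8*(-2)) = -41*(-1/244 - 16) = -41*(-3905/244) = 160105/244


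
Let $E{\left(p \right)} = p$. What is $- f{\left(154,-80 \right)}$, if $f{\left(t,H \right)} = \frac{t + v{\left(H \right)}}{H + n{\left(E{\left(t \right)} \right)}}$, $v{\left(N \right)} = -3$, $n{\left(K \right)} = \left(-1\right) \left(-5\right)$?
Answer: $\frac{151}{75} \approx 2.0133$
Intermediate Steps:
$n{\left(K \right)} = 5$
$f{\left(t,H \right)} = \frac{-3 + t}{5 + H}$ ($f{\left(t,H \right)} = \frac{t - 3}{H + 5} = \frac{-3 + t}{5 + H}$)
$- f{\left(154,-80 \right)} = - \frac{-3 + 154}{5 - 80} = - \frac{151}{-75} = - \frac{\left(-1\right) 151}{75} = \left(-1\right) \left(- \frac{151}{75}\right) = \frac{151}{75}$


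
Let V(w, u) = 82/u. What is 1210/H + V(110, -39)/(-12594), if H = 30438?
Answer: 16577966/415280853 ≈ 0.039920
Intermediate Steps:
1210/H + V(110, -39)/(-12594) = 1210/30438 + (82/(-39))/(-12594) = 1210*(1/30438) + (82*(-1/39))*(-1/12594) = 605/15219 - 82/39*(-1/12594) = 605/15219 + 41/245583 = 16577966/415280853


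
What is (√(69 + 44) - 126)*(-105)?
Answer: 13230 - 105*√113 ≈ 12114.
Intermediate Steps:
(√(69 + 44) - 126)*(-105) = (√113 - 126)*(-105) = (-126 + √113)*(-105) = 13230 - 105*√113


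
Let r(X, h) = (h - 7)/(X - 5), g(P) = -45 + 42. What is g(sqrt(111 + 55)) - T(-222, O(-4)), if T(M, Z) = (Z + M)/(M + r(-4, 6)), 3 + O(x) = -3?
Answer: -8043/1997 ≈ -4.0275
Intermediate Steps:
g(P) = -3
O(x) = -6 (O(x) = -3 - 3 = -6)
r(X, h) = (-7 + h)/(-5 + X)
T(M, Z) = (M + Z)/(1/9 + M) (T(M, Z) = (Z + M)/(M + (-7 + 6)/(-5 - 4)) = (M + Z)/(M - 1/(-9)) = (M + Z)/(M - 1/9*(-1)) = (M + Z)/(M + 1/9) = (M + Z)/(1/9 + M))
g(sqrt(111 + 55)) - T(-222, O(-4)) = -3 - 9*(-222 - 6)/(1 + 9*(-222)) = -3 - 9*(-228)/(1 - 1998) = -3 - 9*(-228)/(-1997) = -3 - 9*(-1)*(-228)/1997 = -3 - 1*2052/1997 = -3 - 2052/1997 = -8043/1997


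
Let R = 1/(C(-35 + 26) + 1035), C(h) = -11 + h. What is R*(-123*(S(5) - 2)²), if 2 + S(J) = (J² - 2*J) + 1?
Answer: -17712/1015 ≈ -17.450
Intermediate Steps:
S(J) = -1 + J² - 2*J (S(J) = -2 + ((J² - 2*J) + 1) = -2 + (1 + J² - 2*J) = -1 + J² - 2*J)
R = 1/1015 (R = 1/((-11 + (-35 + 26)) + 1035) = 1/((-11 - 9) + 1035) = 1/(-20 + 1035) = 1/1015 ≈ 0.00098522)
R*(-123*(S(5) - 2)²) = (-123*((-1 + 5² - 2*5) - 2)²)/1015 = (-123*((-1 + 25 - 10) - 2)²)/1015 = (-123*(14 - 2)²)/1015 = (-123*12²)/1015 = (-123*144)/1015 = (1/1015)*(-17712) = -17712/1015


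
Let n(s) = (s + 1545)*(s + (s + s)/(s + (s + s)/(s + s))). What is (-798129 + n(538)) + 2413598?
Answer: 1477011605/539 ≈ 2.7403e+6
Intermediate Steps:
n(s) = (1545 + s)*(s + 2*s/(1 + s)) (n(s) = (1545 + s)*(s + (2*s)/(s + (2*s)/((2*s)))) = (1545 + s)*(s + (2*s)/(s + (2*s)*(1/(2*s)))) = (1545 + s)*(s + (2*s)/(s + 1)) = (1545 + s)*(s + (2*s)/(1 + s)) = (1545 + s)*(s + 2*s/(1 + s)))
(-798129 + n(538)) + 2413598 = (-798129 + 538*(4635 + 538² + 1548*538)/(1 + 538)) + 2413598 = (-798129 + 538*(4635 + 289444 + 832824)/539) + 2413598 = (-798129 + 538*(1/539)*1126903) + 2413598 = (-798129 + 606273814/539) + 2413598 = 176082283/539 + 2413598 = 1477011605/539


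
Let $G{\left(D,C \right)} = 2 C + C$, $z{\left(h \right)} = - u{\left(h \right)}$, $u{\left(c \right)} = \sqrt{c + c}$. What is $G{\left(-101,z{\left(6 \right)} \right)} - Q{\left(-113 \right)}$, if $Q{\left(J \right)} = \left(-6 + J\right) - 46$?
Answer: $165 - 6 \sqrt{3} \approx 154.61$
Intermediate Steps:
$u{\left(c \right)} = \sqrt{2} \sqrt{c}$ ($u{\left(c \right)} = \sqrt{2 c} = \sqrt{2} \sqrt{c}$)
$z{\left(h \right)} = - \sqrt{2} \sqrt{h}$
$G{\left(D,C \right)} = 3 C$
$Q{\left(J \right)} = -52 + J$
$G{\left(-101,z{\left(6 \right)} \right)} - Q{\left(-113 \right)} = 3 \left(- \sqrt{2} \sqrt{6}\right) - \left(-52 - 113\right) = 3 \left(- 2 \sqrt{3}\right) - -165 = - 6 \sqrt{3} + 165 = 165 - 6 \sqrt{3}$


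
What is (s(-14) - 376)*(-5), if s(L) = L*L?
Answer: 900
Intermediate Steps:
s(L) = L**2
(s(-14) - 376)*(-5) = ((-14)**2 - 376)*(-5) = (196 - 376)*(-5) = -180*(-5) = 900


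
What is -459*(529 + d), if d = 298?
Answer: -379593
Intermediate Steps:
-459*(529 + d) = -459*(529 + 298) = -459*827 = -379593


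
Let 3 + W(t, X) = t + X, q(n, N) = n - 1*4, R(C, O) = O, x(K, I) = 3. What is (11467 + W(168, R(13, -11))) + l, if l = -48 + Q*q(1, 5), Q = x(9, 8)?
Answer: 11564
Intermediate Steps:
Q = 3
q(n, N) = -4 + n (q(n, N) = n - 4 = -4 + n)
l = -57 (l = -48 + 3*(-4 + 1) = -48 + 3*(-3) = -48 - 9 = -57)
W(t, X) = -3 + X + t (W(t, X) = -3 + (t + X) = -3 + (X + t) = -3 + X + t)
(11467 + W(168, R(13, -11))) + l = (11467 + (-3 - 11 + 168)) - 57 = (11467 + 154) - 57 = 11621 - 57 = 11564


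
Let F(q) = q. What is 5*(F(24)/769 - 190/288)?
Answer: -347995/110736 ≈ -3.1426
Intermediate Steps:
5*(F(24)/769 - 190/288) = 5*(24/769 - 190/288) = 5*(24*(1/769) - 190*1/288) = 5*(24/769 - 95/144) = 5*(-69599/110736) = -347995/110736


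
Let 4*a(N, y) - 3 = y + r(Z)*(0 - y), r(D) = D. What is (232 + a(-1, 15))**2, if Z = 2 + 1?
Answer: 811801/16 ≈ 50738.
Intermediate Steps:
Z = 3
a(N, y) = 3/4 - y/2 (a(N, y) = 3/4 + (y + 3*(0 - y))/4 = 3/4 + (y + 3*(-y))/4 = 3/4 + (y - 3*y)/4 = 3/4 + (-2*y)/4 = 3/4 - y/2)
(232 + a(-1, 15))**2 = (232 + (3/4 - 1/2*15))**2 = (232 + (3/4 - 15/2))**2 = (232 - 27/4)**2 = (901/4)**2 = 811801/16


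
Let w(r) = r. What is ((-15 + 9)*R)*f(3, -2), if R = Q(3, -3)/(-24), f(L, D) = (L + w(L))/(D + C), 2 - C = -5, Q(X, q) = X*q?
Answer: -27/10 ≈ -2.7000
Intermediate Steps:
C = 7 (C = 2 - 1*(-5) = 2 + 5 = 7)
f(L, D) = 2*L/(7 + D) (f(L, D) = (L + L)/(D + 7) = (2*L)/(7 + D) = 2*L/(7 + D))
R = 3/8 (R = (3*(-3))/(-24) = -9*(-1/24) = 3/8 ≈ 0.37500)
((-15 + 9)*R)*f(3, -2) = ((-15 + 9)*(3/8))*(2*3/(7 - 2)) = (-6*3/8)*(2*3/5) = -9*3/(2*5) = -9/4*6/5 = -27/10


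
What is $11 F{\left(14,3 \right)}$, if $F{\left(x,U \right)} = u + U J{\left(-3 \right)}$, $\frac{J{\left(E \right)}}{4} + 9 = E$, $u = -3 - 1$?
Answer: $-1628$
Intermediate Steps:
$u = -4$ ($u = -3 - 1 = -4$)
$J{\left(E \right)} = -36 + 4 E$
$F{\left(x,U \right)} = -4 - 48 U$ ($F{\left(x,U \right)} = -4 + U \left(-36 + 4 \left(-3\right)\right) = -4 + U \left(-36 - 12\right) = -4 + U \left(-48\right) = -4 - 48 U$)
$11 F{\left(14,3 \right)} = 11 \left(-4 - 144\right) = 11 \left(-148\right) = -1628$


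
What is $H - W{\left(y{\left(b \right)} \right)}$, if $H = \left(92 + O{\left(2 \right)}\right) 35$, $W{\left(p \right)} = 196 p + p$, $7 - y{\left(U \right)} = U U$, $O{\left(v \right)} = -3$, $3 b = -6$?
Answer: $2524$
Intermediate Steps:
$b = -2$ ($b = \frac{1}{3} \left(-6\right) = -2$)
$y{\left(U \right)} = 7 - U^{2}$ ($y{\left(U \right)} = 7 - U U = 7 - U^{2}$)
$W{\left(p \right)} = 197 p$
$H = 3115$ ($H = \left(92 - 3\right) 35 = 89 \cdot 35 = 3115$)
$H - W{\left(y{\left(b \right)} \right)} = 3115 - 197 \left(7 - \left(-2\right)^{2}\right) = 3115 - 197 \left(7 - 4\right) = 3115 - 197 \cdot 3 = 3115 - 591 = 2524$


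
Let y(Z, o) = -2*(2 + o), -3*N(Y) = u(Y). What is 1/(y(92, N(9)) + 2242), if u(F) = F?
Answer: 1/2244 ≈ 0.00044563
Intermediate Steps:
N(Y) = -Y/3
y(Z, o) = -4 - 2*o
1/(y(92, N(9)) + 2242) = 1/((-4 - (-2)*9/3) + 2242) = 1/((-4 - 2*(-3)) + 2242) = 1/((-4 + 6) + 2242) = 1/(2 + 2242) = 1/2244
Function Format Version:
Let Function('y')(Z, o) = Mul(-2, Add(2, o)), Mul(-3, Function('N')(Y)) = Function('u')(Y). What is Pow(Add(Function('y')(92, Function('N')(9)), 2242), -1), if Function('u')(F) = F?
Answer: Rational(1, 2244) ≈ 0.00044563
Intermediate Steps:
Function('N')(Y) = Mul(Rational(-1, 3), Y)
Function('y')(Z, o) = Add(-4, Mul(-2, o))
Pow(Add(Function('y')(92, Function('N')(9)), 2242), -1) = Pow(Add(Add(-4, Mul(-2, Mul(Rational(-1, 3), 9))), 2242), -1) = Pow(Add(Add(-4, Mul(-2, -3)), 2242), -1) = Pow(Add(Add(-4, 6), 2242), -1) = Pow(Add(2, 2242), -1) = Pow(2244, -1) = Rational(1, 2244)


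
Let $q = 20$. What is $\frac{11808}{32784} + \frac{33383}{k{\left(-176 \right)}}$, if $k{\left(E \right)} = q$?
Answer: $\frac{22805509}{13660} \approx 1669.5$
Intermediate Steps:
$k{\left(E \right)} = 20$
$\frac{11808}{32784} + \frac{33383}{k{\left(-176 \right)}} = \frac{11808}{32784} + \frac{33383}{20} = 11808 \cdot \frac{1}{32784} + 33383 \cdot \frac{1}{20} = \frac{246}{683} + \frac{33383}{20} = \frac{22805509}{13660}$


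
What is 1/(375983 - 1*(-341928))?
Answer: 1/717911 ≈ 1.3929e-6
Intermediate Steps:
1/(375983 - 1*(-341928)) = 1/(375983 + 341928) = 1/717911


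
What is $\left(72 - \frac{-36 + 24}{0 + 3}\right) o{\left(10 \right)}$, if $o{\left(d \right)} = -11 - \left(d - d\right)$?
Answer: $-836$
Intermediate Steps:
$o{\left(d \right)} = -11$ ($o{\left(d \right)} = -11 - 0 = -11 + 0 = -11$)
$\left(72 - \frac{-36 + 24}{0 + 3}\right) o{\left(10 \right)} = \left(72 - \frac{-36 + 24}{0 + 3}\right) \left(-11\right) = \left(72 - - \frac{12}{3}\right) \left(-11\right) = \left(72 - \left(-12\right) \frac{1}{3}\right) \left(-11\right) = \left(72 - -4\right) \left(-11\right) = \left(72 + 4\right) \left(-11\right) = 76 \left(-11\right) = -836$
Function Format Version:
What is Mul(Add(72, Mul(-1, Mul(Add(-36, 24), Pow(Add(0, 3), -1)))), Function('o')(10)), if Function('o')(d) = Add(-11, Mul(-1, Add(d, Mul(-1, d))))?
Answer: -836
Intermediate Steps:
Function('o')(d) = -11 (Function('o')(d) = Add(-11, Mul(-1, 0)) = Add(-11, 0) = -11)
Mul(Add(72, Mul(-1, Mul(Add(-36, 24), Pow(Add(0, 3), -1)))), Function('o')(10)) = Mul(Add(72, Mul(-1, Mul(Add(-36, 24), Pow(Add(0, 3), -1)))), -11) = Mul(Add(72, Mul(-1, Mul(-12, Pow(3, -1)))), -11) = Mul(Add(72, Mul(-1, Mul(-12, Rational(1, 3)))), -11) = Mul(Add(72, Mul(-1, -4)), -11) = Mul(Add(72, 4), -11) = Mul(76, -11) = -836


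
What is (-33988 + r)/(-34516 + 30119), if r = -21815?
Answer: 55803/4397 ≈ 12.691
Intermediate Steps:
(-33988 + r)/(-34516 + 30119) = (-33988 - 21815)/(-34516 + 30119) = -55803/(-4397) = -55803*(-1/4397) = 55803/4397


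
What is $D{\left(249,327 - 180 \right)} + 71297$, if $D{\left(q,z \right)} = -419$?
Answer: $70878$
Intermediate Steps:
$D{\left(249,327 - 180 \right)} + 71297 = -419 + 71297 = 70878$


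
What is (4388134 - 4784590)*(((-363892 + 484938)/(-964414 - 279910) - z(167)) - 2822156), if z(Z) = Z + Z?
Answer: 348097503119923884/311081 ≈ 1.1190e+12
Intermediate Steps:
z(Z) = 2*Z
(4388134 - 4784590)*(((-363892 + 484938)/(-964414 - 279910) - z(167)) - 2822156) = (4388134 - 4784590)*(((-363892 + 484938)/(-964414 - 279910) - 2*167) - 2822156) = -396456*((121046/(-1244324) - 1*334) - 2822156) = -396456*((121046*(-1/1244324) - 334) - 2822156) = -396456*((-60523/622162 - 334) - 2822156) = -396456*(-207862631/622162 - 2822156) = -396456*(-1756046083903/622162) = 348097503119923884/311081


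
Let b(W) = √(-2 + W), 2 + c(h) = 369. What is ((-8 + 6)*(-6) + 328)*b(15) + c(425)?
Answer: 367 + 340*√13 ≈ 1592.9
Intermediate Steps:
c(h) = 367 (c(h) = -2 + 369 = 367)
((-8 + 6)*(-6) + 328)*b(15) + c(425) = ((-8 + 6)*(-6) + 328)*√(-2 + 15) + 367 = (-2*(-6) + 328)*√13 + 367 = (12 + 328)*√13 + 367 = 340*√13 + 367 = 367 + 340*√13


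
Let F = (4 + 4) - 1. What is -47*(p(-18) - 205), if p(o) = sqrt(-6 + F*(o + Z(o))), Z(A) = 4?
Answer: 9635 - 94*I*sqrt(26) ≈ 9635.0 - 479.31*I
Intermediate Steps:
F = 7 (F = 8 - 1 = 7)
p(o) = sqrt(22 + 7*o) (p(o) = sqrt(-6 + 7*(o + 4)) = sqrt(-6 + 7*(4 + o)) = sqrt(-6 + (28 + 7*o)) = sqrt(22 + 7*o))
-47*(p(-18) - 205) = -47*(sqrt(22 + 7*(-18)) - 205) = -47*(sqrt(22 - 126) - 205) = -47*(sqrt(-104) - 205) = -47*(2*I*sqrt(26) - 205) = -47*(-205 + 2*I*sqrt(26)) = 9635 - 94*I*sqrt(26)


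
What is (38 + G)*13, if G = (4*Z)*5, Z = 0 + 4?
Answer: 1534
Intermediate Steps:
Z = 4
G = 80 (G = (4*4)*5 = 16*5 = 80)
(38 + G)*13 = (38 + 80)*13 = 118*13 = 1534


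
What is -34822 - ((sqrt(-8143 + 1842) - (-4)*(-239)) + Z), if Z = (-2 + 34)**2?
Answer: -34890 - I*sqrt(6301) ≈ -34890.0 - 79.379*I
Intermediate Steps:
Z = 1024 (Z = 32**2 = 1024)
-34822 - ((sqrt(-8143 + 1842) - (-4)*(-239)) + Z) = -34822 - ((sqrt(-8143 + 1842) - (-4)*(-239)) + 1024) = -34822 - ((sqrt(-6301) - 1*956) + 1024) = -34822 - ((I*sqrt(6301) - 956) + 1024) = -34822 - ((-956 + I*sqrt(6301)) + 1024) = -34822 - (68 + I*sqrt(6301)) = -34822 + (-68 - I*sqrt(6301)) = -34890 - I*sqrt(6301)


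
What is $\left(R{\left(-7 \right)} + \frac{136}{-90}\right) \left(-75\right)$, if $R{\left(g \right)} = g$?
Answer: $\frac{1915}{3} \approx 638.33$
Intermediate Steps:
$\left(R{\left(-7 \right)} + \frac{136}{-90}\right) \left(-75\right) = \left(-7 + \frac{136}{-90}\right) \left(-75\right) = \left(-7 + 136 \left(- \frac{1}{90}\right)\right) \left(-75\right) = \left(-7 - \frac{68}{45}\right) \left(-75\right) = \left(- \frac{383}{45}\right) \left(-75\right) = \frac{1915}{3}$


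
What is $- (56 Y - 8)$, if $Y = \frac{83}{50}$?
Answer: $- \frac{2124}{25} \approx -84.96$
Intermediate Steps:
$Y = \frac{83}{50}$ ($Y = 83 \cdot \frac{1}{50} = \frac{83}{50} \approx 1.66$)
$- (56 Y - 8) = - (56 \cdot \frac{83}{50} - 8) = - (\frac{2324}{25} - 8) = \left(-1\right) \frac{2124}{25} = - \frac{2124}{25}$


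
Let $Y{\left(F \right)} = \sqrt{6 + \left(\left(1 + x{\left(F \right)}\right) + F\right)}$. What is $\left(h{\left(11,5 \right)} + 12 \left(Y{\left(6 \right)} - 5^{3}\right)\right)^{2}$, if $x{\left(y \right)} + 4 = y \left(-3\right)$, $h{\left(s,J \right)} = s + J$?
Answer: $2200960 - 106848 i \approx 2.201 \cdot 10^{6} - 1.0685 \cdot 10^{5} i$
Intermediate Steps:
$h{\left(s,J \right)} = J + s$
$x{\left(y \right)} = -4 - 3 y$ ($x{\left(y \right)} = -4 + y \left(-3\right) = -4 - 3 y$)
$Y{\left(F \right)} = \sqrt{3 - 2 F}$ ($Y{\left(F \right)} = \sqrt{6 + \left(\left(1 - \left(4 + 3 F\right)\right) + F\right)} = \sqrt{6 - \left(3 + 2 F\right)} = \sqrt{3 - 2 F}$)
$\left(h{\left(11,5 \right)} + 12 \left(Y{\left(6 \right)} - 5^{3}\right)\right)^{2} = \left(\left(5 + 11\right) + 12 \left(\sqrt{3 - 12} - 5^{3}\right)\right)^{2} = \left(16 + 12 \left(\sqrt{3 - 12} - 125\right)\right)^{2} = \left(16 + 12 \left(\sqrt{-9} - 125\right)\right)^{2} = \left(16 + 12 \left(3 i - 125\right)\right)^{2} = \left(16 + 12 \left(-125 + 3 i\right)\right)^{2} = \left(16 - \left(1500 - 36 i\right)\right)^{2} = \left(-1484 + 36 i\right)^{2}$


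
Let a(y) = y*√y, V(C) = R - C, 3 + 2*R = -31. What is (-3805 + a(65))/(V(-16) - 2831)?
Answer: 3805/2832 - 65*√65/2832 ≈ 1.1585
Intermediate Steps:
R = -17 (R = -3/2 + (½)*(-31) = -3/2 - 31/2 = -17)
V(C) = -17 - C
a(y) = y^(3/2)
(-3805 + a(65))/(V(-16) - 2831) = (-3805 + 65^(3/2))/((-17 - 1*(-16)) - 2831) = (-3805 + 65*√65)/((-17 + 16) - 2831) = (-3805 + 65*√65)/(-1 - 2831) = (-3805 + 65*√65)/(-2832) = (-3805 + 65*√65)*(-1/2832) = 3805/2832 - 65*√65/2832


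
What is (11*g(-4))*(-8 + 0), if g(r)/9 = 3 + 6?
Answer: -7128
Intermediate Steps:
g(r) = 81 (g(r) = 9*(3 + 6) = 9*9 = 81)
(11*g(-4))*(-8 + 0) = (11*81)*(-8 + 0) = 891*(-8) = -7128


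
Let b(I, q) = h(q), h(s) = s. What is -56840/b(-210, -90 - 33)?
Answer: 56840/123 ≈ 462.11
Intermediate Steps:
b(I, q) = q
-56840/b(-210, -90 - 33) = -56840/(-90 - 33) = -56840/(-123) = -56840*(-1/123) = 56840/123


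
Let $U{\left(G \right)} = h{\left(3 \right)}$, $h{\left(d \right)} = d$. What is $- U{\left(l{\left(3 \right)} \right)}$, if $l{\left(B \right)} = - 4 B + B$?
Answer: $-3$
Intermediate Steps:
$l{\left(B \right)} = - 3 B$
$U{\left(G \right)} = 3$
$- U{\left(l{\left(3 \right)} \right)} = \left(-1\right) 3 = -3$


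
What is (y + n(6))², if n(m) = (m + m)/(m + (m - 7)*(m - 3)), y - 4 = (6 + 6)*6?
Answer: 6400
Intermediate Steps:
y = 76 (y = 4 + (6 + 6)*6 = 4 + 12*6 = 4 + 72 = 76)
n(m) = 2*m/(m + (-7 + m)*(-3 + m)) (n(m) = (2*m)/(m + (-7 + m)*(-3 + m)) = 2*m/(m + (-7 + m)*(-3 + m)))
(y + n(6))² = (76 + 2*6/(21 + 6² - 9*6))² = (76 + 2*6/(21 + 36 - 54))² = (76 + 2*6/3)² = (76 + 2*6*(⅓))² = (76 + 4)² = 80² = 6400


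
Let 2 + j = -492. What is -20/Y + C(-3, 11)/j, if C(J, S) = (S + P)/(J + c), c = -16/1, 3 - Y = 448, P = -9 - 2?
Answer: 4/89 ≈ 0.044944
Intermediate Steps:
j = -494 (j = -2 - 492 = -494)
P = -11
Y = -445 (Y = 3 - 1*448 = 3 - 448 = -445)
c = -16 (c = -16*1 = -16)
C(J, S) = (-11 + S)/(-16 + J) (C(J, S) = (S - 11)/(J - 16) = (-11 + S)/(-16 + J))
-20/Y + C(-3, 11)/j = -20/(-445) + ((-11 + 11)/(-16 - 3))/(-494) = -20*(-1/445) + (0/(-19))*(-1/494) = 4/89 - 1/19*0*(-1/494) = 4/89 + 0*(-1/494) = 4/89 + 0 = 4/89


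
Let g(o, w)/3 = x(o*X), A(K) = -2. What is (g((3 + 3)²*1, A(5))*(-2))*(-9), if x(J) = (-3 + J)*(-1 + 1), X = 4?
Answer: 0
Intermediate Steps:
x(J) = 0 (x(J) = (-3 + J)*0 = 0)
g(o, w) = 0 (g(o, w) = 3*0 = 0)
(g((3 + 3)²*1, A(5))*(-2))*(-9) = (0*(-2))*(-9) = 0*(-9) = 0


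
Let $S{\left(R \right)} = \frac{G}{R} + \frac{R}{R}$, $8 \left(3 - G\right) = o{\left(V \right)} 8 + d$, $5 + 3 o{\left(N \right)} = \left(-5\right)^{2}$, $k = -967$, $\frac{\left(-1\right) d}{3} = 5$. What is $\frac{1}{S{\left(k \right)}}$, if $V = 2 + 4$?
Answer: $\frac{23208}{23251} \approx 0.99815$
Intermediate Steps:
$d = -15$ ($d = \left(-3\right) 5 = -15$)
$V = 6$
$o{\left(N \right)} = \frac{20}{3}$ ($o{\left(N \right)} = - \frac{5}{3} + \frac{\left(-5\right)^{2}}{3} = - \frac{5}{3} + \frac{1}{3} \cdot 25 = - \frac{5}{3} + \frac{25}{3} = \frac{20}{3}$)
$G = - \frac{43}{24}$ ($G = 3 - \frac{\frac{20}{3} \cdot 8 - 15}{8} = 3 - \frac{\frac{160}{3} - 15}{8} = 3 - \frac{115}{24} = - \frac{43}{24} \approx -1.7917$)
$S{\left(R \right)} = 1 - \frac{43}{24 R}$ ($S{\left(R \right)} = - \frac{43}{24 R} + \frac{R}{R} = - \frac{43}{24 R} + 1 = 1 - \frac{43}{24 R}$)
$\frac{1}{S{\left(k \right)}} = \frac{1}{\frac{1}{-967} \left(- \frac{43}{24} - 967\right)} = \frac{1}{\left(- \frac{1}{967}\right) \left(- \frac{23251}{24}\right)} = \frac{1}{\frac{23251}{23208}} = \frac{23208}{23251}$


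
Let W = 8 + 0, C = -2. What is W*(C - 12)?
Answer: -112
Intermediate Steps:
W = 8
W*(C - 12) = 8*(-2 - 12) = 8*(-14) = -112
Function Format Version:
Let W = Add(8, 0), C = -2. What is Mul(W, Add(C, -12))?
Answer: -112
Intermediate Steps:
W = 8
Mul(W, Add(C, -12)) = Mul(8, Add(-2, -12)) = Mul(8, -14) = -112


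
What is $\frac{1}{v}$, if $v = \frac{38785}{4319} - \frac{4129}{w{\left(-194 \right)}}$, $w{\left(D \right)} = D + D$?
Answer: $\frac{1675772}{32881731} \approx 0.050964$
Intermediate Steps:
$w{\left(D \right)} = 2 D$
$v = \frac{32881731}{1675772}$ ($v = \frac{38785}{4319} - \frac{4129}{2 \left(-194\right)} = 38785 \cdot \frac{1}{4319} - \frac{4129}{-388} = \frac{38785}{4319} - - \frac{4129}{388} = \frac{38785}{4319} + \frac{4129}{388} = \frac{32881731}{1675772} \approx 19.622$)
$\frac{1}{v} = \frac{1}{\frac{32881731}{1675772}} = \frac{1675772}{32881731}$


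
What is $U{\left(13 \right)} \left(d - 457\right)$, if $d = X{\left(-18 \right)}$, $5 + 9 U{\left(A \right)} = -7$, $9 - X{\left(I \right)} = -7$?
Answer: $588$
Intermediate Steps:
$X{\left(I \right)} = 16$ ($X{\left(I \right)} = 9 - -7 = 9 + 7 = 16$)
$U{\left(A \right)} = - \frac{4}{3}$ ($U{\left(A \right)} = - \frac{5}{9} + \frac{1}{9} \left(-7\right) = - \frac{5}{9} - \frac{7}{9} = - \frac{4}{3}$)
$d = 16$
$U{\left(13 \right)} \left(d - 457\right) = - \frac{4 \left(16 - 457\right)}{3} = \left(- \frac{4}{3}\right) \left(-441\right) = 588$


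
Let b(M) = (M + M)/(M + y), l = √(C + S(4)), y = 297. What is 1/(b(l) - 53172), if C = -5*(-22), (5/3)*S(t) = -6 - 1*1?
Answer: -2342311781/124545407644718 - 6831*√5/622727038223590 ≈ -1.8807e-5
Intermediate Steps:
S(t) = -21/5 (S(t) = 3*(-6 - 1*1)/5 = 3*(-6 - 1)/5 = (⅗)*(-7) = -21/5)
C = 110
l = 23*√5/5 (l = √(110 - 21/5) = √(529/5) = 23*√5/5 ≈ 10.286)
b(M) = 2*M/(297 + M) (b(M) = (M + M)/(M + 297) = (2*M)/(297 + M) = 2*M/(297 + M))
1/(b(l) - 53172) = 1/(2*(23*√5/5)/(297 + 23*√5/5) - 53172) = 1/(46*√5/(5*(297 + 23*√5/5)) - 53172) = 1/(-53172 + 46*√5/(5*(297 + 23*√5/5)))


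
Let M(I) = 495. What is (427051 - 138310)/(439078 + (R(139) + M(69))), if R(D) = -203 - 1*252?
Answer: 288741/439118 ≈ 0.65755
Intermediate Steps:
R(D) = -455 (R(D) = -203 - 252 = -455)
(427051 - 138310)/(439078 + (R(139) + M(69))) = (427051 - 138310)/(439078 + (-455 + 495)) = 288741/(439078 + 40) = 288741/439118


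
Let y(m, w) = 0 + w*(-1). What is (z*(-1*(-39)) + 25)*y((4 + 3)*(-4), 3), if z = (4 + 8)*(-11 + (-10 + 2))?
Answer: 26601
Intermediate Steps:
y(m, w) = -w (y(m, w) = 0 - w = -w)
z = -228 (z = 12*(-11 - 8) = 12*(-19) = -228)
(z*(-1*(-39)) + 25)*y((4 + 3)*(-4), 3) = (-(-228)*(-39) + 25)*(-1*3) = (-228*39 + 25)*(-3) = (-8892 + 25)*(-3) = -8867*(-3) = 26601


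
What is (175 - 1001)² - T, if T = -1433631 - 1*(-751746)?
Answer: 1364161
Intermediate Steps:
T = -681885 (T = -1433631 + 751746 = -681885)
(175 - 1001)² - T = (175 - 1001)² - 1*(-681885) = (-826)² + 681885 = 682276 + 681885 = 1364161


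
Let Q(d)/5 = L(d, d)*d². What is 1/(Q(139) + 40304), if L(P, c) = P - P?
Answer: 1/40304 ≈ 2.4811e-5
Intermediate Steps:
L(P, c) = 0
Q(d) = 0 (Q(d) = 5*(0*d²) = 5*0 = 0)
1/(Q(139) + 40304) = 1/(0 + 40304) = 1/40304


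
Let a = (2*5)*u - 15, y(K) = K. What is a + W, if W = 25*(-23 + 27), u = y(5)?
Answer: 135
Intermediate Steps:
u = 5
a = 35 (a = (2*5)*5 - 15 = 10*5 - 15 = 50 - 15 = 35)
W = 100 (W = 25*4 = 100)
a + W = 35 + 100 = 135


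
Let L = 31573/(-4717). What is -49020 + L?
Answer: -231258913/4717 ≈ -49027.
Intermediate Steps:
L = -31573/4717 (L = 31573*(-1/4717) = -31573/4717 ≈ -6.6935)
-49020 + L = -49020 - 31573/4717 = -231258913/4717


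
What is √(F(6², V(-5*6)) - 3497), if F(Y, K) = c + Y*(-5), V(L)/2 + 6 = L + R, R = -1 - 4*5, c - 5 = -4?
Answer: 2*I*√919 ≈ 60.63*I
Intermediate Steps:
c = 1 (c = 5 - 4 = 1)
R = -21 (R = -1 - 20 = -21)
V(L) = -54 + 2*L (V(L) = -12 + 2*(L - 21) = -12 + 2*(-21 + L) = -12 + (-42 + 2*L) = -54 + 2*L)
F(Y, K) = 1 - 5*Y (F(Y, K) = 1 + Y*(-5) = 1 - 5*Y)
√(F(6², V(-5*6)) - 3497) = √((1 - 5*6²) - 3497) = √((1 - 5*36) - 3497) = √((1 - 180) - 3497) = √(-179 - 3497) = √(-3676) = 2*I*√919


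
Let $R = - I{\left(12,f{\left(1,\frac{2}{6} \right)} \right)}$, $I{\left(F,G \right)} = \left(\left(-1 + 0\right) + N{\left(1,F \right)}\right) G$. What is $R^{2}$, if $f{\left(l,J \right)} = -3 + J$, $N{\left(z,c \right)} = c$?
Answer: $\frac{7744}{9} \approx 860.44$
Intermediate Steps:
$I{\left(F,G \right)} = G \left(-1 + F\right)$ ($I{\left(F,G \right)} = \left(\left(-1 + 0\right) + F\right) G = \left(-1 + F\right) G = G \left(-1 + F\right)$)
$R = \frac{88}{3}$ ($R = - \left(-3 + \frac{2}{6}\right) \left(-1 + 12\right) = - \left(-3 + 2 \cdot \frac{1}{6}\right) 11 = - \left(-3 + \frac{1}{3}\right) 11 = - \frac{\left(-8\right) 11}{3} = \left(-1\right) \left(- \frac{88}{3}\right) = \frac{88}{3} \approx 29.333$)
$R^{2} = \left(\frac{88}{3}\right)^{2} = \frac{7744}{9}$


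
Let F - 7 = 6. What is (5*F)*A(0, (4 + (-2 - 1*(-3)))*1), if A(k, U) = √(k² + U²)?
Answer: 325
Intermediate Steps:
F = 13 (F = 7 + 6 = 13)
A(k, U) = √(U² + k²)
(5*F)*A(0, (4 + (-2 - 1*(-3)))*1) = (5*13)*√(((4 + (-2 - 1*(-3)))*1)² + 0²) = 65*√(((4 + (-2 + 3))*1)² + 0) = 65*√(((4 + 1)*1)² + 0) = 65*√((5*1)² + 0) = 65*√(5² + 0) = 65*√(25 + 0) = 65*√25 = 65*5 = 325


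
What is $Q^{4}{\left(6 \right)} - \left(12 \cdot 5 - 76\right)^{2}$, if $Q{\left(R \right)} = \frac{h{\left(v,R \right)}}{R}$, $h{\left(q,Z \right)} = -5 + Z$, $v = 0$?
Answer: $- \frac{331775}{1296} \approx -256.0$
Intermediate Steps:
$Q{\left(R \right)} = \frac{-5 + R}{R}$
$Q^{4}{\left(6 \right)} - \left(12 \cdot 5 - 76\right)^{2} = \left(\frac{-5 + 6}{6}\right)^{4} - \left(12 \cdot 5 - 76\right)^{2} = \left(\frac{1}{6} \cdot 1\right)^{4} - \left(60 - 76\right)^{2} = \left(\frac{1}{6}\right)^{4} - \left(-16\right)^{2} = \frac{1}{1296} - 256 = - \frac{331775}{1296}$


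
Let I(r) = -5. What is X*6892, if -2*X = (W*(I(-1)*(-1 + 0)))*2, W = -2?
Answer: 68920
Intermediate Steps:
X = 10 (X = -(-(-10)*(-1 + 0))*2/2 = -(-(-10)*(-1))*2/2 = -(-2*5)*2/2 = -(-5)*2 = -1/2*(-20) = 10)
X*6892 = 10*6892 = 68920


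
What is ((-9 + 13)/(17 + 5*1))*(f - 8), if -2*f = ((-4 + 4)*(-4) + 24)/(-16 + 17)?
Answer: -40/11 ≈ -3.6364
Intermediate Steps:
f = -12 (f = -((-4 + 4)*(-4) + 24)/(2*(-16 + 17)) = -(0*(-4) + 24)/(2*1) = -(0 + 24)/2 = -12 ≈ -12.000)
((-9 + 13)/(17 + 5*1))*(f - 8) = ((-9 + 13)/(17 + 5*1))*(-12 - 8) = (4/(17 + 5))*(-20) = (4/22)*(-20) = (4*(1/22))*(-20) = (2/11)*(-20) = -40/11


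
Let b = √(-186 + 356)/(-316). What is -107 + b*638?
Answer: -107 - 319*√170/158 ≈ -133.32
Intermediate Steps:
b = -√170/316 (b = √170*(-1/316) = -√170/316 ≈ -0.041261)
-107 + b*638 = -107 - √170/316*638 = -107 - 319*√170/158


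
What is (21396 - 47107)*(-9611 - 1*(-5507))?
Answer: 105517944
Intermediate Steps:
(21396 - 47107)*(-9611 - 1*(-5507)) = -25711*(-9611 + 5507) = -25711*(-4104) = 105517944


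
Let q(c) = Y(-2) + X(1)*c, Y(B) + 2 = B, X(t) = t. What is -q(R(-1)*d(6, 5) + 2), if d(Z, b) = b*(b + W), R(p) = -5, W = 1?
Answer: 152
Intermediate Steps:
Y(B) = -2 + B
d(Z, b) = b*(1 + b) (d(Z, b) = b*(b + 1) = b*(1 + b))
q(c) = -4 + c (q(c) = (-2 - 2) + 1*c = -4 + c)
-q(R(-1)*d(6, 5) + 2) = -(-4 + (-25*(1 + 5) + 2)) = -(-4 + (-25*6 + 2)) = -(-4 + (-5*30 + 2)) = -(-4 + (-150 + 2)) = -(-4 - 148) = -1*(-152) = 152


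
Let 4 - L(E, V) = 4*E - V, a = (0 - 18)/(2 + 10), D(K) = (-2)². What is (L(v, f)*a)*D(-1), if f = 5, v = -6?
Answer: -198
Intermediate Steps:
D(K) = 4
a = -3/2 (a = -18/12 = -18*1/12 = -3/2 ≈ -1.5000)
L(E, V) = 4 + V - 4*E (L(E, V) = 4 - (4*E - V) = 4 - (-V + 4*E) = 4 + (V - 4*E) = 4 + V - 4*E)
(L(v, f)*a)*D(-1) = ((4 + 5 - 4*(-6))*(-3/2))*4 = ((4 + 5 + 24)*(-3/2))*4 = (33*(-3/2))*4 = -99/2*4 = -198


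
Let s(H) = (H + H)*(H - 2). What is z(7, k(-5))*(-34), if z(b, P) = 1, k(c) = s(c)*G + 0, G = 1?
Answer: -34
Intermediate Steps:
s(H) = 2*H*(-2 + H) (s(H) = (2*H)*(-2 + H) = 2*H*(-2 + H))
k(c) = 2*c*(-2 + c) (k(c) = (2*c*(-2 + c))*1 + 0 = 2*c*(-2 + c) + 0 = 2*c*(-2 + c))
z(7, k(-5))*(-34) = 1*(-34) = -34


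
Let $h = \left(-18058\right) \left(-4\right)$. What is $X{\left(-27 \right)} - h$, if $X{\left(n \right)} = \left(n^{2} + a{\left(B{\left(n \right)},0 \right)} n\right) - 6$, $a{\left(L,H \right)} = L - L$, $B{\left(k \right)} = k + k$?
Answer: $-71509$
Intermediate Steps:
$B{\left(k \right)} = 2 k$
$h = 72232$
$a{\left(L,H \right)} = 0$
$X{\left(n \right)} = -6 + n^{2}$ ($X{\left(n \right)} = \left(n^{2} + 0 n\right) - 6 = \left(n^{2} + 0\right) - 6 = n^{2} - 6 = -6 + n^{2}$)
$X{\left(-27 \right)} - h = \left(-6 + \left(-27\right)^{2}\right) - 72232 = \left(-6 + 729\right) - 72232 = 723 - 72232 = -71509$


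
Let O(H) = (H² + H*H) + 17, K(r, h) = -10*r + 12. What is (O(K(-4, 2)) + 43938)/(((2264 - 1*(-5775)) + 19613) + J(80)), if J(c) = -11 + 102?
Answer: 49363/27743 ≈ 1.7793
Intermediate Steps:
K(r, h) = 12 - 10*r
J(c) = 91
O(H) = 17 + 2*H² (O(H) = (H² + H²) + 17 = 2*H² + 17 = 17 + 2*H²)
(O(K(-4, 2)) + 43938)/(((2264 - 1*(-5775)) + 19613) + J(80)) = ((17 + 2*(12 - 10*(-4))²) + 43938)/(((2264 - 1*(-5775)) + 19613) + 91) = ((17 + 2*(12 + 40)²) + 43938)/(((2264 + 5775) + 19613) + 91) = ((17 + 2*52²) + 43938)/((8039 + 19613) + 91) = ((17 + 2*2704) + 43938)/(27652 + 91) = ((17 + 5408) + 43938)/27743 = (5425 + 43938)*(1/27743) = 49363*(1/27743) = 49363/27743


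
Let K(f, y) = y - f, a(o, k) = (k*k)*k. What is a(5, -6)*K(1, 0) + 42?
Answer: 258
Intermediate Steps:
a(o, k) = k³ (a(o, k) = k²*k = k³)
a(5, -6)*K(1, 0) + 42 = (-6)³*(0 - 1*1) + 42 = -216*(0 - 1) + 42 = -216*(-1) + 42 = 216 + 42 = 258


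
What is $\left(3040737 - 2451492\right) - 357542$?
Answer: $231703$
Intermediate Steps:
$\left(3040737 - 2451492\right) - 357542 = 589245 - 357542 = 231703$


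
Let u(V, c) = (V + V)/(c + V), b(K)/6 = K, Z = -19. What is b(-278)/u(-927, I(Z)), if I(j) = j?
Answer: -262988/309 ≈ -851.09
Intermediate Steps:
b(K) = 6*K
u(V, c) = 2*V/(V + c) (u(V, c) = (2*V)/(V + c) = 2*V/(V + c))
b(-278)/u(-927, I(Z)) = (6*(-278))/((2*(-927)/(-927 - 19))) = -1668/(2*(-927)/(-946)) = -1668/(2*(-927)*(-1/946)) = -1668/927/473 = -1668*473/927 = -262988/309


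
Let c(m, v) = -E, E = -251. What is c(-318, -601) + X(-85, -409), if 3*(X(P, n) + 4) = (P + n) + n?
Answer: -54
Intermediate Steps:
c(m, v) = 251 (c(m, v) = -1*(-251) = 251)
X(P, n) = -4 + P/3 + 2*n/3 (X(P, n) = -4 + ((P + n) + n)/3 = -4 + (P + 2*n)/3 = -4 + (P/3 + 2*n/3) = -4 + P/3 + 2*n/3)
c(-318, -601) + X(-85, -409) = 251 + (-4 + (⅓)*(-85) + (⅔)*(-409)) = 251 + (-4 - 85/3 - 818/3) = 251 - 305 = -54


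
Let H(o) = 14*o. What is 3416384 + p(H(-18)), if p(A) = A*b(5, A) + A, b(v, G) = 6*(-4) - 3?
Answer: 3422936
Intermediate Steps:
b(v, G) = -27 (b(v, G) = -24 - 3 = -27)
p(A) = -26*A (p(A) = A*(-27) + A = -27*A + A = -26*A)
3416384 + p(H(-18)) = 3416384 - 364*(-18) = 3416384 - 26*(-252) = 3416384 + 6552 = 3422936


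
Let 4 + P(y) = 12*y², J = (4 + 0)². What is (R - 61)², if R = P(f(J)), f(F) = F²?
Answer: 618373058689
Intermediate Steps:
J = 16 (J = 4² = 16)
P(y) = -4 + 12*y²
R = 786428 (R = -4 + 12*(16²)² = -4 + 12*256² = -4 + 12*65536 = -4 + 786432 = 786428)
(R - 61)² = (786428 - 61)² = 786367² = 618373058689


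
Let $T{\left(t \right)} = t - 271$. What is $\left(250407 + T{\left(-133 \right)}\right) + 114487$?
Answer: $364490$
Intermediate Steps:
$T{\left(t \right)} = -271 + t$ ($T{\left(t \right)} = t - 271 = -271 + t$)
$\left(250407 + T{\left(-133 \right)}\right) + 114487 = \left(250407 - 404\right) + 114487 = 250003 + 114487 = 364490$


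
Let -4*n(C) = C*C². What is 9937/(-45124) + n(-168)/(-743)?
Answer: -53497733783/33527132 ≈ -1595.7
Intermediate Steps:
n(C) = -C³/4 (n(C) = -C*C²/4 = -C³/4)
9937/(-45124) + n(-168)/(-743) = 9937/(-45124) - ¼*(-168)³/(-743) = 9937*(-1/45124) - ¼*(-4741632)*(-1/743) = -9937/45124 + 1185408*(-1/743) = -9937/45124 - 1185408/743 = -53497733783/33527132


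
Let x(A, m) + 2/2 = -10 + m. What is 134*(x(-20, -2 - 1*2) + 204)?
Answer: 25326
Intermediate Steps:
x(A, m) = -11 + m (x(A, m) = -1 + (-10 + m) = -11 + m)
134*(x(-20, -2 - 1*2) + 204) = 134*((-11 + (-2 - 1*2)) + 204) = 134*((-11 + (-2 - 2)) + 204) = 134*((-11 - 4) + 204) = 134*(-15 + 204) = 134*189 = 25326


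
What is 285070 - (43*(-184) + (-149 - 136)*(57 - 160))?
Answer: 263627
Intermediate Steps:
285070 - (43*(-184) + (-149 - 136)*(57 - 160)) = 285070 - (-7912 - 285*(-103)) = 285070 - (-7912 + 29355) = 285070 - 1*21443 = 285070 - 21443 = 263627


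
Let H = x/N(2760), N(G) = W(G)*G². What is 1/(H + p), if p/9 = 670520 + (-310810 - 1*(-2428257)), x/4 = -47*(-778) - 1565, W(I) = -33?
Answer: 6982800/175210343704511 ≈ 3.9854e-8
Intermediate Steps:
x = 140004 (x = 4*(-47*(-778) - 1565) = 4*(36566 - 1565) = 4*35001 = 140004)
N(G) = -33*G²
p = 25091703 (p = 9*(670520 + (-310810 - 1*(-2428257))) = 9*(670520 + (-310810 + 2428257)) = 9*(670520 + 2117447) = 9*2787967 = 25091703)
H = -3889/6982800 (H = 140004/((-33*2760²)) = 140004/((-33*7617600)) = 140004/(-251380800) = 140004*(-1/251380800) = -3889/6982800 ≈ -0.00055694)
1/(H + p) = 1/(-3889/6982800 + 25091703) = 1/(175210343704511/6982800) = 6982800/175210343704511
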